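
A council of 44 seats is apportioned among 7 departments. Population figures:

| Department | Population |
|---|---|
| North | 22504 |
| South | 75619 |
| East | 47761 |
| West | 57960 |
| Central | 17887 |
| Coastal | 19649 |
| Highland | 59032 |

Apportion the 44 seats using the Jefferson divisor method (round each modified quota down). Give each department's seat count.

Standard divisor 300412/44 ≈ 6827.545; standard quotas: North 3.296, South 11.076, East 6.995, West 8.489, Central 2.620, Coastal 2.878, Highland 8.646.
Rounding down gives 3, 11, 6, 8, 2, 2, 8 = 40 seats, so the divisor must be adjusted.
With modified divisor 6400: modified quotas North 3.516, South 11.815, East 7.463, West 9.056, Central 2.795, Coastal 3.070, Highland 9.224.
Rounding down: North 3, South 11, East 7, West 9, Central 2, Coastal 3, Highland 9 (total 44).

North 3, South 11, East 7, West 9, Central 2, Coastal 3, Highland 9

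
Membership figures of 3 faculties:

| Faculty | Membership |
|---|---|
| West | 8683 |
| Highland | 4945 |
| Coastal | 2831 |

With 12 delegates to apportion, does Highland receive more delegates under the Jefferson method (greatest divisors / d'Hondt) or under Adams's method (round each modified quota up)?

Adams

Jefferson: West 7, Highland 3, Coastal 2.
Adams: West 6, Highland 4, Coastal 2.
Highland gets 3 under Jefferson and 4 under Adams.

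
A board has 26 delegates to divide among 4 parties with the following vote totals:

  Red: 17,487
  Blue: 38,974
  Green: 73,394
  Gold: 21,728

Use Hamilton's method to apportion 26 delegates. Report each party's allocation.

Standard divisor: 151583 ÷ 26 ≈ 5830.115.
Standard quotas: Red 2.9994, Blue 6.6849, Green 12.5888, Gold 3.7269.
Lower quotas: Red 2, Blue 6, Green 12, Gold 3 (sum 23, leaving 3 seats).
Remainders in descending order: Red 0.9994, Gold 0.7269, Blue 0.6849, Green 0.5888.
The surplus seats go to Red, Gold, Blue.

Red 3; Blue 7; Green 12; Gold 4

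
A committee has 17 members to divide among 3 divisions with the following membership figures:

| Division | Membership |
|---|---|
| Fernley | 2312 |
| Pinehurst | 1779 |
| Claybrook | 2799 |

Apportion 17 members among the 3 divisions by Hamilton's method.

Total 6890; standard divisor 6890/17 ≈ 405.294.
Standard quotas: Fernley 5.704, Pinehurst 4.389, Claybrook 6.906.
Lower quotas: Fernley 5, Pinehurst 4, Claybrook 6 (sum 15, leaving 2 seats).
Remainders in descending order: Claybrook 0.906, Fernley 0.704, Pinehurst 0.389.
The surplus seats go to Claybrook, Fernley.

Fernley 6, Pinehurst 4, Claybrook 7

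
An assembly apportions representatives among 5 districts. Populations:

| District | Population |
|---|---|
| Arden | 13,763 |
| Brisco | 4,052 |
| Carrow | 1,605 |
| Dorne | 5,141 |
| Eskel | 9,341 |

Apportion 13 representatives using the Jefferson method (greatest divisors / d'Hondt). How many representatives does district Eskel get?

Standard divisor 33902/13 ≈ 2607.846; standard quotas: Arden 5.278, Brisco 1.554, Carrow 0.615, Dorne 1.971, Eskel 3.582.
Rounding down gives 5, 1, 0, 1, 3 = 10 seats, so the divisor must be adjusted.
With modified divisor 2200: modified quotas Arden 6.256, Brisco 1.842, Carrow 0.730, Dorne 2.337, Eskel 4.246.
Rounding down: Arden 6, Brisco 1, Carrow 0, Dorne 2, Eskel 4 (total 13).
Eskel receives 4.

4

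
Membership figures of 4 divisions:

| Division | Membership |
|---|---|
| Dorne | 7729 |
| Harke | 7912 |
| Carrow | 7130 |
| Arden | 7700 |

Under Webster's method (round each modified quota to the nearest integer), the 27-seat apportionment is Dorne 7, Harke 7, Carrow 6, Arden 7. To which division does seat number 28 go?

Priority for the next seat is population ÷ (current seats + 0.5).
Priorities: Dorne 1030.533, Harke 1054.933, Carrow 1096.923, Arden 1026.667.
Highest priority: Carrow.

Carrow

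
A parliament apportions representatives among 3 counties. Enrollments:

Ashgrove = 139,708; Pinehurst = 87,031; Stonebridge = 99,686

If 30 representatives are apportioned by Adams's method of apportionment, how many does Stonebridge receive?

Standard divisor 326425/30 ≈ 10880.833; standard quotas: Ashgrove 12.840, Pinehurst 7.999, Stonebridge 9.162.
Rounding up gives 13, 8, 10 = 31 seats, so the divisor must be adjusted.
With modified divisor 11400: modified quotas Ashgrove 12.255, Pinehurst 7.634, Stonebridge 8.744.
Rounding up: Ashgrove 13, Pinehurst 8, Stonebridge 9 (total 30).
Stonebridge receives 9.

9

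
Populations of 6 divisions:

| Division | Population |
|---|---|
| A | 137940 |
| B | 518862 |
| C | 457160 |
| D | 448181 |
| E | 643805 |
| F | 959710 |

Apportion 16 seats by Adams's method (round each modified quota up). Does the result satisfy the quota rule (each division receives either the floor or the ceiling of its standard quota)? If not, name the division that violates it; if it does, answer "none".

Standard quotas: A 0.697, B 2.622, C 2.311, D 2.265, E 3.254, F 4.851.
Adams allocation: A 1, B 3, C 2, D 2, E 3, F 5.
Every allocation lies between the lower and upper quota.

none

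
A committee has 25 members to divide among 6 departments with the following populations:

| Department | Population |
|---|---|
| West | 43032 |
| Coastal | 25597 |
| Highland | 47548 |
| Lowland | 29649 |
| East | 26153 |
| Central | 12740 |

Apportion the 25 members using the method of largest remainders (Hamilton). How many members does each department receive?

West 6, Coastal 3, Highland 6, Lowland 4, East 4, Central 2

Total 184719; standard divisor 184719/25 ≈ 7388.76.
Standard quotas: West 5.8240, Coastal 3.4643, Highland 6.4352, Lowland 4.0127, East 3.5396, Central 1.7242.
Lower quotas: West 5, Coastal 3, Highland 6, Lowland 4, East 3, Central 1 (sum 22, leaving 3 seats).
Remainders in descending order: West 0.8240, Central 0.7242, East 0.5396, Coastal 0.4643, Highland 0.4352, Lowland 0.0127.
Largest remainders: West, Central, East receive the extra seats.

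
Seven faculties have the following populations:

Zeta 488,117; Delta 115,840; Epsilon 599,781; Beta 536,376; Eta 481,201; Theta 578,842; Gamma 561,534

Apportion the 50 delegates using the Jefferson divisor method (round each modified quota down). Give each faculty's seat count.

Standard divisor 3361691/50 ≈ 67233.82; standard quotas: Zeta 7.260, Delta 1.723, Epsilon 8.921, Beta 7.978, Eta 7.157, Theta 8.609, Gamma 8.352.
Rounding down gives 7, 1, 8, 7, 7, 8, 8 = 46 seats, so the divisor must be adjusted.
With modified divisor 61700: modified quotas Zeta 7.911, Delta 1.877, Epsilon 9.721, Beta 8.693, Eta 7.799, Theta 9.382, Gamma 9.101.
Rounding down: Zeta 7, Delta 1, Epsilon 9, Beta 8, Eta 7, Theta 9, Gamma 9 (total 50).

Zeta=7, Delta=1, Epsilon=9, Beta=8, Eta=7, Theta=9, Gamma=9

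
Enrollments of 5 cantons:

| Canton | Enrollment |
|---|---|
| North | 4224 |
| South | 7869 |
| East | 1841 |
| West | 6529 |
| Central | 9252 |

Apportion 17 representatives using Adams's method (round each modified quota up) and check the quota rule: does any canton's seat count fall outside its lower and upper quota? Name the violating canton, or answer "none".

Standard quotas: North 2.417, South 4.502, East 1.053, West 3.735, Central 5.293.
Adams allocation: North 3, South 4, East 1, West 4, Central 5.
Every allocation lies between the lower and upper quota.

none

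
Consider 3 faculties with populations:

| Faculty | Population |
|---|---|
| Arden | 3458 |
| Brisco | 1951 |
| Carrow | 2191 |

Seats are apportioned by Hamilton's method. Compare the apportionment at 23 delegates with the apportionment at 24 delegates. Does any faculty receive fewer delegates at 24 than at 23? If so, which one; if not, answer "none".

At 23 seats: Arden 10, Brisco 6, Carrow 7.
At 24 seats: Arden 11, Brisco 6, Carrow 7.
No faculty's allocation decreased.

none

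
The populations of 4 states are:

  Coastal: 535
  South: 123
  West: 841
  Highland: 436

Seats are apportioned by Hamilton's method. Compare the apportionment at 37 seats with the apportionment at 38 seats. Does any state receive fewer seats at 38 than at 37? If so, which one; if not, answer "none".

At 37 seats: Coastal 10, South 3, West 16, Highland 8.
At 38 seats: Coastal 10, South 2, West 17, Highland 9.
South drops from 3 to 2.

South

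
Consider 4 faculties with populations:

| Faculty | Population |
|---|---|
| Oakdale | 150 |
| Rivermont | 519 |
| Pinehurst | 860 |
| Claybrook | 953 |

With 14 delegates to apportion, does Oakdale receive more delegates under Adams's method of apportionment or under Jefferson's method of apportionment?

Adams

Adams: Oakdale 1, Rivermont 3, Pinehurst 5, Claybrook 5.
Jefferson: Oakdale 0, Rivermont 3, Pinehurst 5, Claybrook 6.
Oakdale gets 1 under Adams and 0 under Jefferson.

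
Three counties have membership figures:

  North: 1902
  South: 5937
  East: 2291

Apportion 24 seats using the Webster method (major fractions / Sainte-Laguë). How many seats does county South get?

14

Standard divisor 10130/24 ≈ 422.083; standard quotas: North 4.506, South 14.066, East 5.428.
Rounding to the nearest integer gives North 5, South 14, East 5 — total 24, matching the house size, so no adjustment is needed.
South receives 14.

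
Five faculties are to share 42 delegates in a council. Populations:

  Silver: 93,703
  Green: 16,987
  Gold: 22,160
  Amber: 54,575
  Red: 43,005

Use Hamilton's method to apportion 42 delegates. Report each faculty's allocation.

Standard divisor: 230430 ÷ 42 ≈ 5486.429.
Standard quotas: Silver 17.0791, Green 3.0962, Gold 4.0391, Amber 9.9473, Red 7.8384.
Lower quotas: Silver 17, Green 3, Gold 4, Amber 9, Red 7 (sum 40, leaving 2 seats).
Remainders in descending order: Amber 0.9473, Red 0.8384, Green 0.0962, Silver 0.0791, Gold 0.0391.
The surplus seats go to Amber, Red.

Silver: 17, Green: 3, Gold: 4, Amber: 10, Red: 8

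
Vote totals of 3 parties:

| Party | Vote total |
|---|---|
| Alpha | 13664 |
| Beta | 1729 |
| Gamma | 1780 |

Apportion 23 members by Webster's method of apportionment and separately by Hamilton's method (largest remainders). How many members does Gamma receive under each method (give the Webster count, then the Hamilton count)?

2 and 3

Webster: Alpha 19, Beta 2, Gamma 2.
Hamilton: Alpha 18, Beta 2, Gamma 3.
Gamma gets 2 under Webster and 3 under Hamilton.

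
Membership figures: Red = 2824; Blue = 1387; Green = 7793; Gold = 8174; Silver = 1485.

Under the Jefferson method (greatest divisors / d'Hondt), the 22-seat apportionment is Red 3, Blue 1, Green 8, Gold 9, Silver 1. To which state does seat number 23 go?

Green

Priority for the next seat is population ÷ (current seats + 1).
Priorities: Red 706.000, Blue 693.500, Green 865.889, Gold 817.400, Silver 742.500.
Highest priority: Green.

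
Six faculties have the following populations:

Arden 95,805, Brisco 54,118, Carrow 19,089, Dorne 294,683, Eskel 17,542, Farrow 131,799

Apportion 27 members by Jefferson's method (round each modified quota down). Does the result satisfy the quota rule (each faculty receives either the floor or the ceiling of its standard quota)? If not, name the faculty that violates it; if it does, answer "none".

Dorne

Standard quotas: Arden 4.220, Brisco 2.384, Carrow 0.841, Dorne 12.979, Eskel 0.773, Farrow 5.805.
Jefferson allocation: Arden 4, Brisco 2, Carrow 0, Dorne 15, Eskel 0, Farrow 6.
Dorne has quota 12.979 (lower 12, upper 13) but receives 15 — outside the quota interval.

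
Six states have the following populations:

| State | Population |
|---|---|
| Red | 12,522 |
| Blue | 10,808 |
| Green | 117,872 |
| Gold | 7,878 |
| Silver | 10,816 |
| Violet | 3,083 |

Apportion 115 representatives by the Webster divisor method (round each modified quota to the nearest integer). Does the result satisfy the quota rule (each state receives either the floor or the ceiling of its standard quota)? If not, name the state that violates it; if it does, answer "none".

Green

Standard quotas: Red 8.836, Blue 7.626, Green 83.172, Gold 5.559, Silver 7.632, Violet 2.175.
Webster allocation: Red 9, Blue 8, Green 82, Gold 6, Silver 8, Violet 2.
Green has quota 83.172 (lower 83, upper 84) but receives 82 — outside the quota interval.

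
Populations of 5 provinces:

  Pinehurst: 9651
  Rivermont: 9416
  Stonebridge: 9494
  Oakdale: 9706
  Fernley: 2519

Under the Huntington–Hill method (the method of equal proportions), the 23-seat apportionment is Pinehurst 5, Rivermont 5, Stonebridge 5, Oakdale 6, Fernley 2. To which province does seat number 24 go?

Priority for the next seat is population ÷ (√(s·(s+1))).
Priorities: Pinehurst 1762.023, Rivermont 1719.119, Stonebridge 1733.359, Oakdale 1497.668, Fernley 1028.377.
Highest priority: Pinehurst.

Pinehurst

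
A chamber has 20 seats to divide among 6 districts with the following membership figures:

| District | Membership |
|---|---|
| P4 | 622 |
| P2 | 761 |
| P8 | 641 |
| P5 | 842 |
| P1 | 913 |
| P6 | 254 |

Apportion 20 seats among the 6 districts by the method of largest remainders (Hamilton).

The standard divisor is 4033/20 ≈ 201.65.
Standard quotas: P4 3.085, P2 3.774, P8 3.179, P5 4.176, P1 4.528, P6 1.260.
Lower quotas: P4 3, P2 3, P8 3, P5 4, P1 4, P6 1 (sum 18, leaving 2 seats).
Remainders in descending order: P2 0.774, P1 0.528, P6 0.260, P8 0.179, P5 0.176, P4 0.085.
The surplus seats go to P2, P1.

P4 3, P2 4, P8 3, P5 4, P1 5, P6 1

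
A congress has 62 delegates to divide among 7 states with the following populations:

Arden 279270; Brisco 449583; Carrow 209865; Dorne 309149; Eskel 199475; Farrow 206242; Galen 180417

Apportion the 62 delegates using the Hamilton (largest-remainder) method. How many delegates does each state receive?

Arden: 9; Brisco: 15; Carrow: 7; Dorne: 11; Eskel: 7; Farrow: 7; Galen: 6

Total 1834001; standard divisor 1834001/62 ≈ 29580.661.
Standard quotas: Arden 9.4410, Brisco 15.1985, Carrow 7.0947, Dorne 10.4511, Eskel 6.7434, Farrow 6.9722, Galen 6.0992.
Lower quotas: Arden 9, Brisco 15, Carrow 7, Dorne 10, Eskel 6, Farrow 6, Galen 6 (sum 59, leaving 3 seats).
Remainders in descending order: Farrow 0.9722, Eskel 0.7434, Dorne 0.4511, Arden 0.4410, Brisco 0.1985, Galen 0.0992, Carrow 0.0947.
The surplus seats go to Farrow, Eskel, Dorne.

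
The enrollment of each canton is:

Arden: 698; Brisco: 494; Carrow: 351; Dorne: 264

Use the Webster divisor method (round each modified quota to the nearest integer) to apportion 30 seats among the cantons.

Arden 12, Brisco 8, Carrow 6, Dorne 4

Standard divisor 1807/30 ≈ 60.233; standard quotas: Arden 11.588, Brisco 8.201, Carrow 5.827, Dorne 4.383.
Rounding to the nearest integer gives Arden 12, Brisco 8, Carrow 6, Dorne 4 — total 30, matching the house size, so no adjustment is needed.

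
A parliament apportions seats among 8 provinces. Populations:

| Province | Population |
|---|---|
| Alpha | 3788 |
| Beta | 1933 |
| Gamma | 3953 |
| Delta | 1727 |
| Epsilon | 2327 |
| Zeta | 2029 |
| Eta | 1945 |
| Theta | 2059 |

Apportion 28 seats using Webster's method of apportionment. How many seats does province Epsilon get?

3

Standard divisor 19761/28 ≈ 705.75; standard quotas: Alpha 5.367, Beta 2.739, Gamma 5.601, Delta 2.447, Epsilon 3.297, Zeta 2.875, Eta 2.756, Theta 2.917.
Rounding to the nearest integer gives Alpha 5, Beta 3, Gamma 6, Delta 2, Epsilon 3, Zeta 3, Eta 3, Theta 3 — total 28, matching the house size, so no adjustment is needed.
Epsilon receives 3.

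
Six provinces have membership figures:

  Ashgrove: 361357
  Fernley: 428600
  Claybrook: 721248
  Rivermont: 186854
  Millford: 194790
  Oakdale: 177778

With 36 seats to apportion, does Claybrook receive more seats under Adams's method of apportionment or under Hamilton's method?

Hamilton

Adams: Ashgrove 6, Fernley 7, Claybrook 12, Rivermont 4, Millford 4, Oakdale 3.
Hamilton: Ashgrove 6, Fernley 8, Claybrook 13, Rivermont 3, Millford 3, Oakdale 3.
Claybrook gets 12 under Adams and 13 under Hamilton.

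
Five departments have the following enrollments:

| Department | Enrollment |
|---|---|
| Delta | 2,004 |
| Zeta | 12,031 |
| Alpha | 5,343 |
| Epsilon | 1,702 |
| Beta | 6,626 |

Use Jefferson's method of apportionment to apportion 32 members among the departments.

Standard divisor 27706/32 ≈ 865.812; standard quotas: Delta 2.315, Zeta 13.896, Alpha 6.171, Epsilon 1.966, Beta 7.653.
Rounding down gives 2, 13, 6, 1, 7 = 29 seats, so the divisor must be adjusted.
With modified divisor 820: modified quotas Delta 2.444, Zeta 14.672, Alpha 6.516, Epsilon 2.076, Beta 8.080.
Rounding down: Delta 2, Zeta 14, Alpha 6, Epsilon 2, Beta 8 (total 32).

Delta=2, Zeta=14, Alpha=6, Epsilon=2, Beta=8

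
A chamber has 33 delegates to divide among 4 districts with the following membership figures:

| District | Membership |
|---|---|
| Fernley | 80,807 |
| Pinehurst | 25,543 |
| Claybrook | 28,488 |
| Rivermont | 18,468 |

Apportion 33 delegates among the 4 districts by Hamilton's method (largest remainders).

Fernley 17, Pinehurst 6, Claybrook 6, Rivermont 4

Standard divisor: 153306 ÷ 33 ≈ 4645.636.
Standard quotas: Fernley 17.3942, Pinehurst 5.4983, Claybrook 6.1322, Rivermont 3.9753.
Lower quotas: Fernley 17, Pinehurst 5, Claybrook 6, Rivermont 3 (sum 31, leaving 2 seats).
Remainders in descending order: Rivermont 0.9753, Pinehurst 0.4983, Fernley 0.3942, Claybrook 0.1322.
The surplus seats go to Rivermont, Pinehurst.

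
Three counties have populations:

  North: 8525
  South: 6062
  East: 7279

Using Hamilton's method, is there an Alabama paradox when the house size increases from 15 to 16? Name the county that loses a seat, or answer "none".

At 15 seats: North 6, South 4, East 5.
At 16 seats: North 6, South 5, East 5.
No county's allocation decreased.

none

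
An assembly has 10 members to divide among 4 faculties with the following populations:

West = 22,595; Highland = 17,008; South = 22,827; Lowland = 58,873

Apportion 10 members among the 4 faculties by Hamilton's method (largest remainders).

Total 121303; standard divisor 121303/10 ≈ 12130.3.
Standard quotas: West 1.8627, Highland 1.4021, South 1.8818, Lowland 4.8534.
Lower quotas: West 1, Highland 1, South 1, Lowland 4 (sum 7, leaving 3 seats).
Remainders in descending order: South 0.8818, West 0.8627, Lowland 0.8534, Highland 0.4021.
Largest remainders: South, West, Lowland receive the extra seats.

West: 2; Highland: 1; South: 2; Lowland: 5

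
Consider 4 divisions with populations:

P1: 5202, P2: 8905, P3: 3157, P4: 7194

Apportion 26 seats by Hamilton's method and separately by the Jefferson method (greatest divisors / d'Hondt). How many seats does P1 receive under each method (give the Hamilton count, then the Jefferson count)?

Hamilton: P1 6, P2 9, P3 3, P4 8.
Jefferson: P1 5, P2 10, P3 3, P4 8.
P1 gets 6 under Hamilton and 5 under Jefferson.

6 and 5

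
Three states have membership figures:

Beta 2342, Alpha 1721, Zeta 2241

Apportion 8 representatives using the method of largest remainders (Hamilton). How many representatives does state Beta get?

Total 6304; standard divisor 6304/8 = 788.
Standard quotas: Beta 2.972, Alpha 2.184, Zeta 2.844.
Lower quotas: Beta 2, Alpha 2, Zeta 2 (sum 6, leaving 2 seats).
Remainders in descending order: Beta 0.972, Zeta 0.844, Alpha 0.184.
Largest remainders: Beta, Zeta receive the extra seats.
Beta receives 3.

3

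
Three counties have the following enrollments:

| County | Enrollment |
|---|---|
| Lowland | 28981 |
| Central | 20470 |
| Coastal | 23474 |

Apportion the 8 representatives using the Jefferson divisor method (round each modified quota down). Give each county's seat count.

Lowland: 3, Central: 2, Coastal: 3

Standard divisor 72925/8 ≈ 9115.625; standard quotas: Lowland 3.179, Central 2.246, Coastal 2.575.
Rounding down gives 3, 2, 2 = 7 seats, so the divisor must be adjusted.
With modified divisor 7500: modified quotas Lowland 3.864, Central 2.729, Coastal 3.130.
Rounding down: Lowland 3, Central 2, Coastal 3 (total 8).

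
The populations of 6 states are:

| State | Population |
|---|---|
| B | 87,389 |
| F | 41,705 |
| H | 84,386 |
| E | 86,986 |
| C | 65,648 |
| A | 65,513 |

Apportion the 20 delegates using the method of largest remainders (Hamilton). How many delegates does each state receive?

B=4; F=2; H=4; E=4; C=3; A=3

The standard divisor is 431627/20 ≈ 21581.35.
Standard quotas: B 4.0493, F 1.9325, H 3.9101, E 4.0306, C 3.0419, A 3.0356.
Lower quotas: B 4, F 1, H 3, E 4, C 3, A 3 (sum 18, leaving 2 seats).
Remainders in descending order: F 0.9325, H 0.9101, B 0.0493, C 0.0419, A 0.0356, E 0.0306.
Largest remainders: F, H receive the extra seats.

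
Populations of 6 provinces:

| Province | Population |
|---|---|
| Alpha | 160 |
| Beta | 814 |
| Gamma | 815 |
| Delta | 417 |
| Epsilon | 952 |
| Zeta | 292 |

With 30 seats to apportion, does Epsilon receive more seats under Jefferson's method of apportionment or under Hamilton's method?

Jefferson: Alpha 1, Beta 7, Gamma 7, Delta 4, Epsilon 9, Zeta 2.
Hamilton: Alpha 1, Beta 7, Gamma 7, Delta 4, Epsilon 8, Zeta 3.
Epsilon gets 9 under Jefferson and 8 under Hamilton.

Jefferson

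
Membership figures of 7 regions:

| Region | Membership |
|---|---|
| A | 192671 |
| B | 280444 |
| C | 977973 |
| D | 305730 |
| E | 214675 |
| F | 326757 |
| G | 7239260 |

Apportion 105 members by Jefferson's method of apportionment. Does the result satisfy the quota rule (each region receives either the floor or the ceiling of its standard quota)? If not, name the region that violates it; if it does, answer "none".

Standard quotas: A 2.121, B 3.087, C 10.767, D 3.366, E 2.363, F 3.597, G 79.698.
Jefferson allocation: A 2, B 3, C 11, D 3, E 2, F 3, G 81.
G has quota 79.698 (lower 79, upper 80) but receives 81 — outside the quota interval.

G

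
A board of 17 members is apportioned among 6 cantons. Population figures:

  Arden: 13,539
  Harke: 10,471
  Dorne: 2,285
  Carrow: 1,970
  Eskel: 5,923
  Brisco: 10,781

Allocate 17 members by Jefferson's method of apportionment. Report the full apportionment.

Standard divisor 44969/17 ≈ 2645.235; standard quotas: Arden 5.118, Harke 3.958, Dorne 0.864, Carrow 0.745, Eskel 2.239, Brisco 4.076.
Rounding down gives 5, 3, 0, 0, 2, 4 = 14 seats, so the divisor must be adjusted.
With modified divisor 2200: modified quotas Arden 6.154, Harke 4.760, Dorne 1.039, Carrow 0.895, Eskel 2.692, Brisco 4.900.
Rounding down: Arden 6, Harke 4, Dorne 1, Carrow 0, Eskel 2, Brisco 4 (total 17).

Arden 6; Harke 4; Dorne 1; Carrow 0; Eskel 2; Brisco 4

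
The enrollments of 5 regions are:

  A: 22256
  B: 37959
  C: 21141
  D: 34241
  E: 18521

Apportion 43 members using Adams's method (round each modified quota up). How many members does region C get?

7

Standard divisor 134118/43 ≈ 3119.023; standard quotas: A 7.136, B 12.170, C 6.778, D 10.978, E 5.938.
Rounding up gives 8, 13, 7, 11, 6 = 45 seats, so the divisor must be adjusted.
With modified divisor 3300: modified quotas A 6.744, B 11.503, C 6.406, D 10.376, E 5.612.
Rounding up: A 7, B 12, C 7, D 11, E 6 (total 43).
C receives 7.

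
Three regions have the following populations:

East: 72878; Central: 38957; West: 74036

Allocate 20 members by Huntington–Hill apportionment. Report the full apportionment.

East=8; Central=4; West=8

With divisor 9232: modified quotas East 7.894, Central 4.220, West 8.019.
Geometric-mean thresholds: East √(7·8)=7.483, Central √(4·5)=4.472, West √(8·9)=8.485.
Each quota rounded against its threshold gives East 8, Central 4, West 8 (total 20).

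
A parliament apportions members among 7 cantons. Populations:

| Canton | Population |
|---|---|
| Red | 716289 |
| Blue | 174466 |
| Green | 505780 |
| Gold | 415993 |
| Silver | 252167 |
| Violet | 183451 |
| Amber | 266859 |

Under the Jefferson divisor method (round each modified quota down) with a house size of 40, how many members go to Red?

Standard divisor 2515005/40 ≈ 62875.125; standard quotas: Red 11.392, Blue 2.775, Green 8.044, Gold 6.616, Silver 4.011, Violet 2.918, Amber 4.244.
Rounding down gives 11, 2, 8, 6, 4, 2, 4 = 37 seats, so the divisor must be adjusted.
With modified divisor 58800: modified quotas Red 12.182, Blue 2.967, Green 8.602, Gold 7.075, Silver 4.289, Violet 3.120, Amber 4.538.
Rounding down: Red 12, Blue 2, Green 8, Gold 7, Silver 4, Violet 3, Amber 4 (total 40).
Red receives 12.

12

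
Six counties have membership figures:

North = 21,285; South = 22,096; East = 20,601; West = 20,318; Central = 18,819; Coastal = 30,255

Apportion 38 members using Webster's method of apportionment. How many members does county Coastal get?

Standard divisor 133374/38 ≈ 3509.842; standard quotas: North 6.064, South 6.295, East 5.869, West 5.789, Central 5.362, Coastal 8.620.
Rounding to the nearest integer gives North 6, South 6, East 6, West 6, Central 5, Coastal 9 — total 38, matching the house size, so no adjustment is needed.
Coastal receives 9.

9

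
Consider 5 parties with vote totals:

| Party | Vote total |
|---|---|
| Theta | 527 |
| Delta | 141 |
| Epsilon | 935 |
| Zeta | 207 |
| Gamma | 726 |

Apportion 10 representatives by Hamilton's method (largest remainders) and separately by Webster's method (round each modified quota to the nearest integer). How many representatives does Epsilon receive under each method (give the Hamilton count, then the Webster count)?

4 and 3

Hamilton: Theta 2, Delta 0, Epsilon 4, Zeta 1, Gamma 3.
Webster: Theta 2, Delta 1, Epsilon 3, Zeta 1, Gamma 3.
Epsilon gets 4 under Hamilton and 3 under Webster.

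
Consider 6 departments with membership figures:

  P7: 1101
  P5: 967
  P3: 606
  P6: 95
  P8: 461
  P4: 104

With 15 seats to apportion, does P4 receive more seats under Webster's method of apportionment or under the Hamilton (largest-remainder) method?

Webster: P7 5, P5 5, P3 3, P6 0, P8 2, P4 0.
Hamilton: P7 5, P5 4, P3 3, P6 0, P8 2, P4 1.
P4 gets 0 under Webster and 1 under Hamilton.

Hamilton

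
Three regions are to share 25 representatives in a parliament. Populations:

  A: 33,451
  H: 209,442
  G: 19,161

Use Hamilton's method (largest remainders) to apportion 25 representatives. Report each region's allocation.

A=3, H=20, G=2

Total 262054; standard divisor 262054/25 ≈ 10482.16.
Standard quotas: A 3.1912, H 19.9808, G 1.8280.
Lower quotas: A 3, H 19, G 1 (sum 23, leaving 2 seats).
Remainders in descending order: H 0.9808, G 0.8280, A 0.1912.
The surplus seats go to H, G.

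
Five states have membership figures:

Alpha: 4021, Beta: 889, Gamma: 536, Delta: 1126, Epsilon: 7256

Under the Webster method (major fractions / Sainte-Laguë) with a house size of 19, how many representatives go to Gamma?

Standard divisor 13828/19 ≈ 727.789; standard quotas: Alpha 5.525, Beta 1.222, Gamma 0.736, Delta 1.547, Epsilon 9.970.
Rounding to the nearest integer gives 6, 1, 1, 2, 10 = 20 seats, so the divisor must be adjusted.
With modified divisor 740: modified quotas Alpha 5.434, Beta 1.201, Gamma 0.724, Delta 1.522, Epsilon 9.805.
Rounding to the nearest integer: Alpha 5, Beta 1, Gamma 1, Delta 2, Epsilon 10 (total 19).
Gamma receives 1.

1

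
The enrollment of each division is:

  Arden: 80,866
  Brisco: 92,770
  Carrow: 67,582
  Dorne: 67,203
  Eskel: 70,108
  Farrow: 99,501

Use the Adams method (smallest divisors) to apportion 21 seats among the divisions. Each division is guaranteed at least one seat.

Arden=4, Brisco=4, Carrow=3, Dorne=3, Eskel=3, Farrow=4

Standard divisor 478030/21 ≈ 22763.333; standard quotas: Arden 3.552, Brisco 4.075, Carrow 2.969, Dorne 2.952, Eskel 3.080, Farrow 4.371.
Rounding up gives 4, 5, 3, 3, 4, 5 = 24 seats, so the divisor must be adjusted.
With modified divisor 25900: modified quotas Arden 3.122, Brisco 3.582, Carrow 2.609, Dorne 2.595, Eskel 2.707, Farrow 3.842.
Rounding up: Arden 4, Brisco 4, Carrow 3, Dorne 3, Eskel 3, Farrow 4 (total 21).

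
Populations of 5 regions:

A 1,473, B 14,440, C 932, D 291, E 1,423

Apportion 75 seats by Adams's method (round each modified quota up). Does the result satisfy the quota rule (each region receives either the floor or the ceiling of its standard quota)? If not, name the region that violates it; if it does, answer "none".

B

Standard quotas: A 5.953, B 58.354, C 3.766, D 1.176, E 5.751.
Adams allocation: A 6, B 57, C 4, D 2, E 6.
B has quota 58.354 (lower 58, upper 59) but receives 57 — outside the quota interval.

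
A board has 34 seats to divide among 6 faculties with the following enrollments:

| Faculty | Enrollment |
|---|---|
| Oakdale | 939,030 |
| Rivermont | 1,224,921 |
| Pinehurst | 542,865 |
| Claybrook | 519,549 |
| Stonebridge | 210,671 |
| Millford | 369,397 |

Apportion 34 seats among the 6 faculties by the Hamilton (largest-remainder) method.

Standard divisor: 3806433 ÷ 34 ≈ 111953.912.
Standard quotas: Oakdale 8.3876, Rivermont 10.9413, Pinehurst 4.8490, Claybrook 4.6407, Stonebridge 1.8818, Millford 3.2995.
Lower quotas: Oakdale 8, Rivermont 10, Pinehurst 4, Claybrook 4, Stonebridge 1, Millford 3 (sum 30, leaving 4 seats).
Remainders in descending order: Rivermont 0.9413, Stonebridge 0.8818, Pinehurst 0.8490, Claybrook 0.6407, Oakdale 0.3876, Millford 0.2995.
The surplus seats go to Rivermont, Stonebridge, Pinehurst, Claybrook.

Oakdale 8, Rivermont 11, Pinehurst 5, Claybrook 5, Stonebridge 2, Millford 3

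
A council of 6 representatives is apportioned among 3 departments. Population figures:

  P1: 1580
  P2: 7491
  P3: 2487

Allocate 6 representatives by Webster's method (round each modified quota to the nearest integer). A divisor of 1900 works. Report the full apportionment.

P1: 1, P2: 4, P3: 1

With modified divisor 1900: modified quotas P1 0.832, P2 3.943, P3 1.309.
Rounding to the nearest integer: P1 1, P2 4, P3 1 (total 6).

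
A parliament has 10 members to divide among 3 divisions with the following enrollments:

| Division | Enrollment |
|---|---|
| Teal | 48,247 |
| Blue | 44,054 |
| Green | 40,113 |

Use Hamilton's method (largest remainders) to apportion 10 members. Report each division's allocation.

The standard divisor is 132414/10 ≈ 13241.4.
Standard quotas: Teal 3.6436, Blue 3.3270, Green 3.0294.
Lower quotas: Teal 3, Blue 3, Green 3 (sum 9, leaving 1 seat).
Remainders in descending order: Teal 0.6436, Blue 0.3270, Green 0.0294.
The surplus seat goes to Teal.

Teal 4; Blue 3; Green 3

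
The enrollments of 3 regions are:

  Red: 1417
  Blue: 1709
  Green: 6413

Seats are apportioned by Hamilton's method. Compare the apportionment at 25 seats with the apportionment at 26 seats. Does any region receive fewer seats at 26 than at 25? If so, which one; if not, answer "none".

none

At 25 seats: Red 4, Blue 4, Green 17.
At 26 seats: Red 4, Blue 5, Green 17.
No region's allocation decreased.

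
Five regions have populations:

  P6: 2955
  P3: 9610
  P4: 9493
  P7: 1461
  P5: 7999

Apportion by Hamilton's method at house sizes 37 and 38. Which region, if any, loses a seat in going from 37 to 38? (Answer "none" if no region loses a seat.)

At 37 seats: P6 4, P3 11, P4 11, P7 2, P5 9.
At 38 seats: P6 3, P3 12, P4 11, P7 2, P5 10.
P6 drops from 4 to 3.

P6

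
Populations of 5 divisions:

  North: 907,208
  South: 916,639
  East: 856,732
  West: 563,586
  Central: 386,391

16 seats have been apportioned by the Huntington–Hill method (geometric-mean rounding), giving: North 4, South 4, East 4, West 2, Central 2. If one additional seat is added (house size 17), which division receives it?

Priority for the next seat is population ÷ (√(s·(s+1))).
Priorities: North 202857.876, South 204966.711, East 191571.099, West 230083.021, Central 157743.465.
Highest priority: West.

West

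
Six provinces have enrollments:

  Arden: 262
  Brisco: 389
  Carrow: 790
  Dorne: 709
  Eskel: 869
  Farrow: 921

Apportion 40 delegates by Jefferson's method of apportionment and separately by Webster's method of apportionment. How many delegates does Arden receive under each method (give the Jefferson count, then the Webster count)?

Jefferson: Arden 2, Brisco 4, Carrow 8, Dorne 7, Eskel 9, Farrow 10.
Webster: Arden 3, Brisco 4, Carrow 8, Dorne 7, Eskel 9, Farrow 9.
Arden gets 2 under Jefferson and 3 under Webster.

2 and 3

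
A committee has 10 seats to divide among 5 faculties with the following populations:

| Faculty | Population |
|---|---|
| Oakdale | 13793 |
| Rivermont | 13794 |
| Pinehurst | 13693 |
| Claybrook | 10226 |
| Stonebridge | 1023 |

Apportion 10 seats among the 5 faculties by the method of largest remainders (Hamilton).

Oakdale 3; Rivermont 3; Pinehurst 2; Claybrook 2; Stonebridge 0

Total 52529; standard divisor 52529/10 ≈ 5252.9.
Standard quotas: Oakdale 2.6258, Rivermont 2.6260, Pinehurst 2.6068, Claybrook 1.9467, Stonebridge 0.1947.
Lower quotas: Oakdale 2, Rivermont 2, Pinehurst 2, Claybrook 1, Stonebridge 0 (sum 7, leaving 3 seats).
Remainders in descending order: Claybrook 0.9467, Rivermont 0.6260, Oakdale 0.6258, Pinehurst 0.6068, Stonebridge 0.1947.
The surplus seats go to Claybrook, Rivermont, Oakdale.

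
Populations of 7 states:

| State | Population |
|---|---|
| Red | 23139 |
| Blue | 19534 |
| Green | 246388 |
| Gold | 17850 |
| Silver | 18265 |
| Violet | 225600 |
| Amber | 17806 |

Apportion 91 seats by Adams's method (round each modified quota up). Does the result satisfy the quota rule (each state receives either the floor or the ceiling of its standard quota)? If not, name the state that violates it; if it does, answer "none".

Violet

Standard quotas: Red 3.703, Blue 3.126, Green 39.434, Gold 2.857, Silver 2.923, Violet 36.107, Amber 2.850.
Adams allocation: Red 4, Blue 4, Green 39, Gold 3, Silver 3, Violet 35, Amber 3.
Violet has quota 36.107 (lower 36, upper 37) but receives 35 — outside the quota interval.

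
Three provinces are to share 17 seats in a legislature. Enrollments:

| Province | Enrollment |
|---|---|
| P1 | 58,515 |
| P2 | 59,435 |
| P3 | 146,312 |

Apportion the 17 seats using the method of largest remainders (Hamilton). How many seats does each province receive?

The standard divisor is 264262/17 ≈ 15544.824.
Standard quotas: P1 3.7643, P2 3.8235, P3 9.4123.
Lower quotas: P1 3, P2 3, P3 9 (sum 15, leaving 2 seats).
Remainders in descending order: P2 0.8235, P1 0.7643, P3 0.4123.
Largest remainders: P2, P1 receive the extra seats.

P1 4, P2 4, P3 9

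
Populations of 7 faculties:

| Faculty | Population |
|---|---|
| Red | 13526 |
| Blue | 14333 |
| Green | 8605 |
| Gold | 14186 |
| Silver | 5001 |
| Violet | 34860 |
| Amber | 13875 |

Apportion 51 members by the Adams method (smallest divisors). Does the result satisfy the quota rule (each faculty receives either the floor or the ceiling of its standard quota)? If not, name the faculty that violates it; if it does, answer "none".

Standard quotas: Red 6.608, Blue 7.003, Green 4.204, Gold 6.931, Silver 2.443, Violet 17.032, Amber 6.779.
Adams allocation: Red 7, Blue 7, Green 4, Gold 7, Silver 3, Violet 16, Amber 7.
Violet has quota 17.032 (lower 17, upper 18) but receives 16 — outside the quota interval.

Violet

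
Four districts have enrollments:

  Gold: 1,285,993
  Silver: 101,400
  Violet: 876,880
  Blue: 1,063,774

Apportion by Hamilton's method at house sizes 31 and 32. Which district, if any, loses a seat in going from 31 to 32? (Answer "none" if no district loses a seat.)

none

At 31 seats: Gold 12, Silver 1, Violet 8, Blue 10.
At 32 seats: Gold 12, Silver 1, Violet 9, Blue 10.
No district's allocation decreased.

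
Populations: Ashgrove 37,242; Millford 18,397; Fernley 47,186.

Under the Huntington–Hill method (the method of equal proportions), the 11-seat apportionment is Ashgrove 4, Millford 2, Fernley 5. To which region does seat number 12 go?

Priority for the next seat is population ÷ (√(s·(s+1))).
Priorities: Ashgrove 8327.564, Millford 7510.544, Fernley 8614.946.
Highest priority: Fernley.

Fernley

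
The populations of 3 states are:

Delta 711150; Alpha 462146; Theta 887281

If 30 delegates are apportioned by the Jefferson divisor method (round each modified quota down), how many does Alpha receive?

7

Standard divisor 2060577/30 ≈ 68685.9; standard quotas: Delta 10.354, Alpha 6.728, Theta 12.918.
Rounding down gives 10, 6, 12 = 28 seats, so the divisor must be adjusted.
With modified divisor 65300: modified quotas Delta 10.891, Alpha 7.077, Theta 13.588.
Rounding down: Delta 10, Alpha 7, Theta 13 (total 30).
Alpha receives 7.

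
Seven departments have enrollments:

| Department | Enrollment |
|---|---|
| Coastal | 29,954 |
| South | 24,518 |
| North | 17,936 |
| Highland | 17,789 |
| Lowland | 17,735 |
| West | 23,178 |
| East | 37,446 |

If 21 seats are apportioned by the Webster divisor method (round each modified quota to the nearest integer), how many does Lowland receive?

Standard divisor 168556/21 ≈ 8026.476; standard quotas: Coastal 3.732, South 3.055, North 2.235, Highland 2.216, Lowland 2.210, West 2.888, East 4.665.
Rounding to the nearest integer gives Coastal 4, South 3, North 2, Highland 2, Lowland 2, West 3, East 5 — total 21, matching the house size, so no adjustment is needed.
Lowland receives 2.

2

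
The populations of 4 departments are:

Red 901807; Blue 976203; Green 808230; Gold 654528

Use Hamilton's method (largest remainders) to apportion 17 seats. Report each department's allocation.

Red 5; Blue 5; Green 4; Gold 3

Total 3340768; standard divisor 3340768/17 ≈ 196515.765.
Standard quotas: Red 4.5890, Blue 4.9676, Green 4.1128, Gold 3.3307.
Lower quotas: Red 4, Blue 4, Green 4, Gold 3 (sum 15, leaving 2 seats).
Remainders in descending order: Blue 0.9676, Red 0.5890, Gold 0.3307, Green 0.1128.
The surplus seats go to Blue, Red.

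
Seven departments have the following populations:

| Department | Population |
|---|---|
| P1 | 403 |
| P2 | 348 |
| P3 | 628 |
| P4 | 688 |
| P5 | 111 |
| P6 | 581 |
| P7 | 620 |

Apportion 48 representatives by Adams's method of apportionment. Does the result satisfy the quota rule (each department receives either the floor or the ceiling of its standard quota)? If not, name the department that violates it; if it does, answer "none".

none

Standard quotas: P1 5.725, P2 4.943, P3 8.921, P4 9.773, P5 1.577, P6 8.253, P7 8.807.
Adams allocation: P1 6, P2 5, P3 9, P4 9, P5 2, P6 8, P7 9.
Every allocation lies between the lower and upper quota.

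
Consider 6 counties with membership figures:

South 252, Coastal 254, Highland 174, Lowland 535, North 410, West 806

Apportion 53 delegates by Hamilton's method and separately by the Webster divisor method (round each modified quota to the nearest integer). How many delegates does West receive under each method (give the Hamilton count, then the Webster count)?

Hamilton: South 5, Coastal 5, Highland 4, Lowland 12, North 9, West 18.
Webster: South 5, Coastal 6, Highland 4, Lowland 12, North 9, West 17.
West gets 18 under Hamilton and 17 under Webster.

18 and 17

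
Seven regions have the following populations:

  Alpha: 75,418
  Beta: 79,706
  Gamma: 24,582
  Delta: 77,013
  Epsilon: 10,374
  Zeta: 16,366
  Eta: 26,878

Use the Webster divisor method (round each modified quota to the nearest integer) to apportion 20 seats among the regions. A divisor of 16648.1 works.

With modified divisor 16648.1: modified quotas Alpha 4.530, Beta 4.788, Gamma 1.477, Delta 4.626, Epsilon 0.623, Zeta 0.983, Eta 1.614.
Rounding to the nearest integer: Alpha 5, Beta 5, Gamma 1, Delta 5, Epsilon 1, Zeta 1, Eta 2 (total 20).

Alpha 5; Beta 5; Gamma 1; Delta 5; Epsilon 1; Zeta 1; Eta 2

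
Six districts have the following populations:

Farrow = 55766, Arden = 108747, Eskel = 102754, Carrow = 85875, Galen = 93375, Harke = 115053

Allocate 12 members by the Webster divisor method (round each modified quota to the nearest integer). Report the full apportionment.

Farrow 1, Arden 2, Eskel 2, Carrow 2, Galen 2, Harke 3

Standard divisor 561570/12 ≈ 46797.5; standard quotas: Farrow 1.192, Arden 2.324, Eskel 2.196, Carrow 1.835, Galen 1.995, Harke 2.459.
Rounding to the nearest integer gives 1, 2, 2, 2, 2, 2 = 11 seats, so the divisor must be adjusted.
With modified divisor 44800: modified quotas Farrow 1.245, Arden 2.427, Eskel 2.294, Carrow 1.917, Galen 2.084, Harke 2.568.
Rounding to the nearest integer: Farrow 1, Arden 2, Eskel 2, Carrow 2, Galen 2, Harke 3 (total 12).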